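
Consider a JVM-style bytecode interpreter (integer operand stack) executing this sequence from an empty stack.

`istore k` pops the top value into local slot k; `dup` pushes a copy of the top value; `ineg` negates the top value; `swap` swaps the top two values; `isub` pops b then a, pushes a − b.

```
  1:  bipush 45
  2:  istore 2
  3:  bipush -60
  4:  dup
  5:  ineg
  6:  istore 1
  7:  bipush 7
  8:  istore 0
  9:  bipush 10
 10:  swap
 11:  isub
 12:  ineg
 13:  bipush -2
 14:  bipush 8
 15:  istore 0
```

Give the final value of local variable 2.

45

bipush 45   45
istore 2    (empty)
bipush -60  -60
dup         -60 -60
ineg        -60 60
istore 1    -60
bipush 7    -60 7
istore 0    -60
bipush 10   -60 10
swap        10 -60
isub        70
ineg        -70
bipush -2   -70 -2
bipush 8    -70 -2 8
istore 0    -70 -2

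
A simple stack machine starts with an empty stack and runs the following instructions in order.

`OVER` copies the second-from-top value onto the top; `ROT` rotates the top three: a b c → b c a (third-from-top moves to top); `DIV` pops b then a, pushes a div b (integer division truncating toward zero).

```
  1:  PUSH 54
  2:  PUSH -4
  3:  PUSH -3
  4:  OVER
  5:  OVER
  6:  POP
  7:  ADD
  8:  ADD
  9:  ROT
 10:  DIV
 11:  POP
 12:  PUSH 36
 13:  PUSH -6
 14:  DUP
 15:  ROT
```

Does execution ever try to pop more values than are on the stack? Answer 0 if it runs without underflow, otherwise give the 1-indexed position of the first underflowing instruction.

9

PUSH 54 → 54
PUSH -4 → 54 -4
PUSH -3 → 54 -4 -3
OVER    → 54 -4 -3 -4
OVER    → 54 -4 -3 -4 -3
POP     → 54 -4 -3 -4
ADD     → 54 -4 -7
ADD     → 54 -11
ROT  — needs 3 operands, stack has 2 → underflow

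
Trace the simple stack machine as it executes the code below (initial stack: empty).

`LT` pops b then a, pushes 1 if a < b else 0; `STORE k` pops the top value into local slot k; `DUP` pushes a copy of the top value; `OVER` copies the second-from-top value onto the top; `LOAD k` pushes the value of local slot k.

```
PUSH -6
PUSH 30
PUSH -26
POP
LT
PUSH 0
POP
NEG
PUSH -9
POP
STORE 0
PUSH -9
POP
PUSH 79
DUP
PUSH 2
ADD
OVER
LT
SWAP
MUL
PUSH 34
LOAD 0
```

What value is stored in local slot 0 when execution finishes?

-1

PUSH -6  → -6
PUSH 30  → -6 30
PUSH -26 → -6 30 -26
POP      → -6 30
LT       → 1
PUSH 0   → 1 0
POP      → 1
NEG      → -1
PUSH -9  → -1 -9
POP      → -1
STORE 0  → (empty)
PUSH -9  → -9
POP      → (empty)
PUSH 79  → 79
DUP      → 79 79
PUSH 2   → 79 79 2
ADD      → 79 81
OVER     → 79 81 79
LT       → 79 0
SWAP     → 0 79
MUL      → 0
PUSH 34  → 0 34
LOAD 0   → 0 34 -1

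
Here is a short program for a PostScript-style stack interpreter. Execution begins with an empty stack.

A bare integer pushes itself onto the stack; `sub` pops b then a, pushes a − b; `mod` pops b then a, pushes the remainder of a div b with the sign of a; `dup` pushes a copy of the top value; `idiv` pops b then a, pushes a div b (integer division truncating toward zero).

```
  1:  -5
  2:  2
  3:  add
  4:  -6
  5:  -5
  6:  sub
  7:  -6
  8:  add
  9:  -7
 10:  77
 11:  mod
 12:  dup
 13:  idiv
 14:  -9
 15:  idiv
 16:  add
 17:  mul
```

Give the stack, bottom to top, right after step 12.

[-3, -7, -7, -7]

-5  → -5
2   → -5 2
add → -3
-6  → -3 -6
-5  → -3 -6 -5
sub → -3 -1
-6  → -3 -1 -6
add → -3 -7
-7  → -3 -7 -7
77  → -3 -7 -7 77
mod → -3 -7 -7
dup → -3 -7 -7 -7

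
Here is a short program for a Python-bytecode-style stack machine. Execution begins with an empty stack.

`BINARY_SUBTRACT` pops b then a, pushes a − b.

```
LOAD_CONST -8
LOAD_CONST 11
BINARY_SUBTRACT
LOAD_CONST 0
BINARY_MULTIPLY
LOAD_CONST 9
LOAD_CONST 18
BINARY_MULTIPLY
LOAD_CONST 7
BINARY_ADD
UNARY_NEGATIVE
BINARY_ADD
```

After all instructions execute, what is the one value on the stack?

-169

LOAD_CONST -8   -> -8
LOAD_CONST 11   -> -8 11
BINARY_SUBTRACT -> -19
LOAD_CONST 0    -> -19 0
BINARY_MULTIPLY -> 0
LOAD_CONST 9    -> 0 9
LOAD_CONST 18   -> 0 9 18
BINARY_MULTIPLY -> 0 162
LOAD_CONST 7    -> 0 162 7
BINARY_ADD      -> 0 169
UNARY_NEGATIVE  -> 0 -169
BINARY_ADD      -> -169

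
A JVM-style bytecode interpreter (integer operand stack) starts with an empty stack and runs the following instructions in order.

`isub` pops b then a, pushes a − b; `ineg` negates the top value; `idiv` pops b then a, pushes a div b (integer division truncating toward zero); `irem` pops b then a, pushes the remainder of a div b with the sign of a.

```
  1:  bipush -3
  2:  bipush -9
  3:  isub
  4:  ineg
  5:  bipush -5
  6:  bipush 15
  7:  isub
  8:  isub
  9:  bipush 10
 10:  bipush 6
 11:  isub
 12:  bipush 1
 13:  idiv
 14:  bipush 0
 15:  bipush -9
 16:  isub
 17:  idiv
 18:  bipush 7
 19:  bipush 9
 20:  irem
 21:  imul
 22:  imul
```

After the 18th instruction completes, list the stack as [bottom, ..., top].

bipush -3 -> [-3]
bipush -9 -> [-3, -9]
isub      -> [6]
ineg      -> [-6]
bipush -5 -> [-6, -5]
bipush 15 -> [-6, -5, 15]
isub      -> [-6, -20]
isub      -> [14]
bipush 10 -> [14, 10]
bipush 6  -> [14, 10, 6]
isub      -> [14, 4]
bipush 1  -> [14, 4, 1]
idiv      -> [14, 4]
bipush 0  -> [14, 4, 0]
bipush -9 -> [14, 4, 0, -9]
isub      -> [14, 4, 9]
idiv      -> [14, 0]
bipush 7  -> [14, 0, 7]

[14, 0, 7]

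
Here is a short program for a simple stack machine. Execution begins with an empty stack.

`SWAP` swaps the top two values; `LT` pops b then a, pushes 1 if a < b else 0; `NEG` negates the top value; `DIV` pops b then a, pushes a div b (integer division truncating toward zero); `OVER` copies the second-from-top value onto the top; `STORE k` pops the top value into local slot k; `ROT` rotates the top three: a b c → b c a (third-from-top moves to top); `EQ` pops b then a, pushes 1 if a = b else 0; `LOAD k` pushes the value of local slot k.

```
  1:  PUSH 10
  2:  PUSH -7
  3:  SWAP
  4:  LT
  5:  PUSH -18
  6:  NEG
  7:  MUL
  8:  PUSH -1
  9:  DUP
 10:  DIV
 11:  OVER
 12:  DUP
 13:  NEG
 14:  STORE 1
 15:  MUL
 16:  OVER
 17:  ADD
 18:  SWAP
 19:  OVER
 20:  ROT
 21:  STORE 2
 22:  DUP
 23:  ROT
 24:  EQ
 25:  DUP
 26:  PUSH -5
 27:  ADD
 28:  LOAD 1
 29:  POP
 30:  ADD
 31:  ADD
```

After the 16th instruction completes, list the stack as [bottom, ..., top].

[18, 18, 18]

PUSH 10  : [10]
PUSH -7  : [10, -7]
SWAP     : [-7, 10]
LT       : [1]
PUSH -18 : [1, -18]
NEG      : [1, 18]
MUL      : [18]
PUSH -1  : [18, -1]
DUP      : [18, -1, -1]
DIV      : [18, 1]
OVER     : [18, 1, 18]
DUP      : [18, 1, 18, 18]
NEG      : [18, 1, 18, -18]
STORE 1  : [18, 1, 18]
MUL      : [18, 18]
OVER     : [18, 18, 18]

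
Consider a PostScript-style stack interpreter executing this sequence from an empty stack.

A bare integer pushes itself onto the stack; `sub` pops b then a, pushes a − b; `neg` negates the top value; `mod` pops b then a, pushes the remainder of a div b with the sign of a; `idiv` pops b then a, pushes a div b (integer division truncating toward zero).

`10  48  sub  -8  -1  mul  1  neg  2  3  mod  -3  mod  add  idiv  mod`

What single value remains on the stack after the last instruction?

-6

10   -> [10]
48   -> [10, 48]
sub  -> [-38]
-8   -> [-38, -8]
-1   -> [-38, -8, -1]
mul  -> [-38, 8]
1    -> [-38, 8, 1]
neg  -> [-38, 8, -1]
2    -> [-38, 8, -1, 2]
3    -> [-38, 8, -1, 2, 3]
mod  -> [-38, 8, -1, 2]
-3   -> [-38, 8, -1, 2, -3]
mod  -> [-38, 8, -1, 2]
add  -> [-38, 8, 1]
idiv -> [-38, 8]
mod  -> [-6]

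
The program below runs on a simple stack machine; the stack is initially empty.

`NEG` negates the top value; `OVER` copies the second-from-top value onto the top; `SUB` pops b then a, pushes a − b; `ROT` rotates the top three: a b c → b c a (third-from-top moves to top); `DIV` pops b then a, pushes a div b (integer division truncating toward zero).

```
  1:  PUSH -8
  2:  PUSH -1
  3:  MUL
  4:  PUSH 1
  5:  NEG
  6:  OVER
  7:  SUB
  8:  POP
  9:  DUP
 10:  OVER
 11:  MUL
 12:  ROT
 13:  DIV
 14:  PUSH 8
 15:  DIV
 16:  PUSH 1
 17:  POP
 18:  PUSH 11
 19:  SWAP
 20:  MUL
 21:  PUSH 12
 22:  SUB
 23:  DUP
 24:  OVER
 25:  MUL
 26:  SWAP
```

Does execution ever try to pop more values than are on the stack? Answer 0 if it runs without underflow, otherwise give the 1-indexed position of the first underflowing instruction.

12

PUSH -8  [-8]
PUSH -1  [-8, -1]
MUL      [8]
PUSH 1   [8, 1]
NEG      [8, -1]
OVER     [8, -1, 8]
SUB      [8, -9]
POP      [8]
DUP      [8, 8]
OVER     [8, 8, 8]
MUL      [8, 64]
ROT  — needs 3 operands, stack has 2 → underflow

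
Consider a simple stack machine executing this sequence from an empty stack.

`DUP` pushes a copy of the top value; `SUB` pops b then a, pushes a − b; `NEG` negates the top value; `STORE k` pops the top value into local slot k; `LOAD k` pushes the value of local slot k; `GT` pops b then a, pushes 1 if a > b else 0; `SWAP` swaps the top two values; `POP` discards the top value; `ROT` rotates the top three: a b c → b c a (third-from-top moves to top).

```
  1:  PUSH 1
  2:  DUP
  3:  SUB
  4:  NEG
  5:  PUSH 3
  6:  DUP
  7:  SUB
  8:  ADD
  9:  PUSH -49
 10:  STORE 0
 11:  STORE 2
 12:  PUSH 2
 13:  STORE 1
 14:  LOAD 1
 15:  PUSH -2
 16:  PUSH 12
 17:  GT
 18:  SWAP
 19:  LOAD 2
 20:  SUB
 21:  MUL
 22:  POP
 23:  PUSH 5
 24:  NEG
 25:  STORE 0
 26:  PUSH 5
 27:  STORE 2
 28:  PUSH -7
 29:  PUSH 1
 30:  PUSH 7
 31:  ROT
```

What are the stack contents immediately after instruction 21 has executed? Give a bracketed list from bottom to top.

PUSH 1   : 1
DUP      : 1 1
SUB      : 0
NEG      : 0
PUSH 3   : 0 3
DUP      : 0 3 3
SUB      : 0 0
ADD      : 0
PUSH -49 : 0 -49
STORE 0  : 0
STORE 2  : (empty)
PUSH 2   : 2
STORE 1  : (empty)
LOAD 1   : 2
PUSH -2  : 2 -2
PUSH 12  : 2 -2 12
GT       : 2 0
SWAP     : 0 2
LOAD 2   : 0 2 0
SUB      : 0 2
MUL      : 0

[0]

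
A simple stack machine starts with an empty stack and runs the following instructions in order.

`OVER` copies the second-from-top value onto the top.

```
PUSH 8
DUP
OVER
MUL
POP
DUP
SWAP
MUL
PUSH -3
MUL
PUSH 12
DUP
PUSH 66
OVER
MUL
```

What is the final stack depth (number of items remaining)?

PUSH 8  → 8
DUP     → 8 8
OVER    → 8 8 8
MUL     → 8 64
POP     → 8
DUP     → 8 8
SWAP    → 8 8
MUL     → 64
PUSH -3 → 64 -3
MUL     → -192
PUSH 12 → -192 12
DUP     → -192 12 12
PUSH 66 → -192 12 12 66
OVER    → -192 12 12 66 12
MUL     → -192 12 12 792

4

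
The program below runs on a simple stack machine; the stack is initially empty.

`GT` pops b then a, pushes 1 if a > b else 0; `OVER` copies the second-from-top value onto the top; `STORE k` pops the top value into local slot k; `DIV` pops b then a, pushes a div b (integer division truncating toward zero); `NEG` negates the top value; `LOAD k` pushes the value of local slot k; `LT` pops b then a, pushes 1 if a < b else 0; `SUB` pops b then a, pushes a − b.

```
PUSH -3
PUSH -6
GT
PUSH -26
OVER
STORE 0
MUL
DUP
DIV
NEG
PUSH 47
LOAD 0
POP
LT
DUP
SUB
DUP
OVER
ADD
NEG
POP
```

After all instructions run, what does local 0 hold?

PUSH -3   [-3]
PUSH -6   [-3, -6]
GT        [1]
PUSH -26  [1, -26]
OVER      [1, -26, 1]
STORE 0   [1, -26]
MUL       [-26]
DUP       [-26, -26]
DIV       [1]
NEG       [-1]
PUSH 47   [-1, 47]
LOAD 0    [-1, 47, 1]
POP       [-1, 47]
LT        [1]
DUP       [1, 1]
SUB       [0]
DUP       [0, 0]
OVER      [0, 0, 0]
ADD       [0, 0]
NEG       [0, 0]
POP       [0]

1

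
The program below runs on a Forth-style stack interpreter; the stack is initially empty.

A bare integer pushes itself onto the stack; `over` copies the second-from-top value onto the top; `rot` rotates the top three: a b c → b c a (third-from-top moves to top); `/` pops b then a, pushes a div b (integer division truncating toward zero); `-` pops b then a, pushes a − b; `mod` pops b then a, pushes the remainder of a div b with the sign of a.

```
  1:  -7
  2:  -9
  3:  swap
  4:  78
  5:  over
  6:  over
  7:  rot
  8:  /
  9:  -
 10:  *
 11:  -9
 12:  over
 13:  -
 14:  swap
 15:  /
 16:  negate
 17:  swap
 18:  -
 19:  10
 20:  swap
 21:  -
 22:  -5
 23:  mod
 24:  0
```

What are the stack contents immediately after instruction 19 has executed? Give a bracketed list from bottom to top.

-7     -> -7
-9     -> -7 -9
swap   -> -9 -7
78     -> -9 -7 78
over   -> -9 -7 78 -7
over   -> -9 -7 78 -7 78
rot    -> -9 -7 -7 78 78
/      -> -9 -7 -7 1
-      -> -9 -7 -8
*      -> -9 56
-9     -> -9 56 -9
over   -> -9 56 -9 56
-      -> -9 56 -65
swap   -> -9 -65 56
/      -> -9 -1
negate -> -9 1
swap   -> 1 -9
-      -> 10
10     -> 10 10

[10, 10]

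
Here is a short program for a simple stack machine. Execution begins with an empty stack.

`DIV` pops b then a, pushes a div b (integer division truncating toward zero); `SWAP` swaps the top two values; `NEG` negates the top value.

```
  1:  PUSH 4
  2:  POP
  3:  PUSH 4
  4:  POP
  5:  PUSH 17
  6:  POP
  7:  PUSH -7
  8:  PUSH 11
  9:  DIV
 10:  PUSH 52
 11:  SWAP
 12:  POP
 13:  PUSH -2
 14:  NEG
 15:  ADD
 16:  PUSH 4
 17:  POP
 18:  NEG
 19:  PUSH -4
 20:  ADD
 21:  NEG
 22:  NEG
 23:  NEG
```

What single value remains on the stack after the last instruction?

58

PUSH 4  → [4]
POP     → []
PUSH 4  → [4]
POP     → []
PUSH 17 → [17]
POP     → []
PUSH -7 → [-7]
PUSH 11 → [-7, 11]
DIV     → [0]
PUSH 52 → [0, 52]
SWAP    → [52, 0]
POP     → [52]
PUSH -2 → [52, -2]
NEG     → [52, 2]
ADD     → [54]
PUSH 4  → [54, 4]
POP     → [54]
NEG     → [-54]
PUSH -4 → [-54, -4]
ADD     → [-58]
NEG     → [58]
NEG     → [-58]
NEG     → [58]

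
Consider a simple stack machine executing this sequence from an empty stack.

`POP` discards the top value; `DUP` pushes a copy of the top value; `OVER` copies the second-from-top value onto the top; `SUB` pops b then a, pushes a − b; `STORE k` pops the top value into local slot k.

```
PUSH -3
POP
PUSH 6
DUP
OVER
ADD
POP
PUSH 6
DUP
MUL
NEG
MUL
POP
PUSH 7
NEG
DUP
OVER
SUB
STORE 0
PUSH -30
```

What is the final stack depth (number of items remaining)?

2

PUSH -3  : -3
POP      : (empty)
PUSH 6   : 6
DUP      : 6 6
OVER     : 6 6 6
ADD      : 6 12
POP      : 6
PUSH 6   : 6 6
DUP      : 6 6 6
MUL      : 6 36
NEG      : 6 -36
MUL      : -216
POP      : (empty)
PUSH 7   : 7
NEG      : -7
DUP      : -7 -7
OVER     : -7 -7 -7
SUB      : -7 0
STORE 0  : -7
PUSH -30 : -7 -30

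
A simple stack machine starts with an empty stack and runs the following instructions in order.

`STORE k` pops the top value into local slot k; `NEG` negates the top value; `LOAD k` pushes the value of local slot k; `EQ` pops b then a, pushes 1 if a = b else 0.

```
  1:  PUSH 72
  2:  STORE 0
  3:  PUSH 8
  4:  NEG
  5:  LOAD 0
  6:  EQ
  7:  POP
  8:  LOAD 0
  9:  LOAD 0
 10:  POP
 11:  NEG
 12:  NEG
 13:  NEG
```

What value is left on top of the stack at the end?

PUSH 72  72
STORE 0  (empty)
PUSH 8   8
NEG      -8
LOAD 0   -8 72
EQ       0
POP      (empty)
LOAD 0   72
LOAD 0   72 72
POP      72
NEG      -72
NEG      72
NEG      -72

-72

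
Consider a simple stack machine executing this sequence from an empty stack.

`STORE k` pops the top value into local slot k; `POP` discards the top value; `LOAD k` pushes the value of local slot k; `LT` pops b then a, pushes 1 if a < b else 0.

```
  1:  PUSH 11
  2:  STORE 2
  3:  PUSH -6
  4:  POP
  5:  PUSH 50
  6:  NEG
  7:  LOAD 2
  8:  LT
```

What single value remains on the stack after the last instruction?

1

PUSH 11 : [11]
STORE 2 : []
PUSH -6 : [-6]
POP     : []
PUSH 50 : [50]
NEG     : [-50]
LOAD 2  : [-50, 11]
LT      : [1]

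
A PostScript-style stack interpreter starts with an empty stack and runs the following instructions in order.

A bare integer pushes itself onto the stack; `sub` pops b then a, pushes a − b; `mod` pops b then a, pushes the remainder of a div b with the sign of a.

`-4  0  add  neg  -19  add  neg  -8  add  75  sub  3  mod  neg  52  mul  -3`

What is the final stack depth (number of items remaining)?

2

-4   -4
0    -4 0
add  -4
neg  4
-19  4 -19
add  -15
neg  15
-8   15 -8
add  7
75   7 75
sub  -68
3    -68 3
mod  -2
neg  2
52   2 52
mul  104
-3   104 -3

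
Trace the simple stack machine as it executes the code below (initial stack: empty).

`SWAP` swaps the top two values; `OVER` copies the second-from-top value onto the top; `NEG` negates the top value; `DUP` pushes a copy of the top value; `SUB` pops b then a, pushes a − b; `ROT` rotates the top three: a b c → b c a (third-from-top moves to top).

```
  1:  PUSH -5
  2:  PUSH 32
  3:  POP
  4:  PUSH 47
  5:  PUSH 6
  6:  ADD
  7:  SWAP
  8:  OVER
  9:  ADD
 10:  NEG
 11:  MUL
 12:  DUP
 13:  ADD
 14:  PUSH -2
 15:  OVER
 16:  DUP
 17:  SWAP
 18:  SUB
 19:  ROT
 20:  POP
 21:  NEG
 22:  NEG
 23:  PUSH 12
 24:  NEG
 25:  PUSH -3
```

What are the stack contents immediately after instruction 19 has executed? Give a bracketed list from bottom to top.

[-2, 0, -5088]

PUSH -5 → -5
PUSH 32 → -5 32
POP     → -5
PUSH 47 → -5 47
PUSH 6  → -5 47 6
ADD     → -5 53
SWAP    → 53 -5
OVER    → 53 -5 53
ADD     → 53 48
NEG     → 53 -48
MUL     → -2544
DUP     → -2544 -2544
ADD     → -5088
PUSH -2 → -5088 -2
OVER    → -5088 -2 -5088
DUP     → -5088 -2 -5088 -5088
SWAP    → -5088 -2 -5088 -5088
SUB     → -5088 -2 0
ROT     → -2 0 -5088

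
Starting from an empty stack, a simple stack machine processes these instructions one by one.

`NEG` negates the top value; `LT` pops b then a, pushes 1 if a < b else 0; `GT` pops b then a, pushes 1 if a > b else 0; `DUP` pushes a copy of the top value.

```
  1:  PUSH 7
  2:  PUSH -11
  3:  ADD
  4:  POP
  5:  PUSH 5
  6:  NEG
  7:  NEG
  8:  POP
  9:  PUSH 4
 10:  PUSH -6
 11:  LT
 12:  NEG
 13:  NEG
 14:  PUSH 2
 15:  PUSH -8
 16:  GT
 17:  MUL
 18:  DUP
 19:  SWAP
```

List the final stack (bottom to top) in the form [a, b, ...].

PUSH 7   : [7]
PUSH -11 : [7, -11]
ADD      : [-4]
POP      : []
PUSH 5   : [5]
NEG      : [-5]
NEG      : [5]
POP      : []
PUSH 4   : [4]
PUSH -6  : [4, -6]
LT       : [0]
NEG      : [0]
NEG      : [0]
PUSH 2   : [0, 2]
PUSH -8  : [0, 2, -8]
GT       : [0, 1]
MUL      : [0]
DUP      : [0, 0]
SWAP     : [0, 0]

[0, 0]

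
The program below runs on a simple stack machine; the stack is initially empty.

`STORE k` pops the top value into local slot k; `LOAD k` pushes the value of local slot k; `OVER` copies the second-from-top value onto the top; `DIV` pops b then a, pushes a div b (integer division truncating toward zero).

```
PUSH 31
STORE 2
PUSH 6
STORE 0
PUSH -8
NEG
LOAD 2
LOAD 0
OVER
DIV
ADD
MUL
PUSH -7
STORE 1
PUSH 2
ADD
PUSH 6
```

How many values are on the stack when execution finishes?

2

PUSH 31  31
STORE 2  (empty)
PUSH 6   6
STORE 0  (empty)
PUSH -8  -8
NEG      8
LOAD 2   8 31
LOAD 0   8 31 6
OVER     8 31 6 31
DIV      8 31 0
ADD      8 31
MUL      248
PUSH -7  248 -7
STORE 1  248
PUSH 2   248 2
ADD      250
PUSH 6   250 6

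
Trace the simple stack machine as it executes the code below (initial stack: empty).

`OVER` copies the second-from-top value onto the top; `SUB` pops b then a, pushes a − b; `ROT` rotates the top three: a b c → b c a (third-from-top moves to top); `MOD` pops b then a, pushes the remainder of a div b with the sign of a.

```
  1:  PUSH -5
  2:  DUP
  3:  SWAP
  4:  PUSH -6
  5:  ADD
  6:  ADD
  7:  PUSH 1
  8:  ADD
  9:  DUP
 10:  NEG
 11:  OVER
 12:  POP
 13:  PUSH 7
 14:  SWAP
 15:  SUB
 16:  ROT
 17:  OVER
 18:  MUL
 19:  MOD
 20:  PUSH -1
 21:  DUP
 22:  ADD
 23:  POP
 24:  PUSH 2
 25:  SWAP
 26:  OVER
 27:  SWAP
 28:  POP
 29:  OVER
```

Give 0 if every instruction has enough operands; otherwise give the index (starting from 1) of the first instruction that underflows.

16

PUSH -5  [-5]
DUP      [-5, -5]
SWAP     [-5, -5]
PUSH -6  [-5, -5, -6]
ADD      [-5, -11]
ADD      [-16]
PUSH 1   [-16, 1]
ADD      [-15]
DUP      [-15, -15]
NEG      [-15, 15]
OVER     [-15, 15, -15]
POP      [-15, 15]
PUSH 7   [-15, 15, 7]
SWAP     [-15, 7, 15]
SUB      [-15, -8]
ROT  — needs 3 operands, stack has 2 → underflow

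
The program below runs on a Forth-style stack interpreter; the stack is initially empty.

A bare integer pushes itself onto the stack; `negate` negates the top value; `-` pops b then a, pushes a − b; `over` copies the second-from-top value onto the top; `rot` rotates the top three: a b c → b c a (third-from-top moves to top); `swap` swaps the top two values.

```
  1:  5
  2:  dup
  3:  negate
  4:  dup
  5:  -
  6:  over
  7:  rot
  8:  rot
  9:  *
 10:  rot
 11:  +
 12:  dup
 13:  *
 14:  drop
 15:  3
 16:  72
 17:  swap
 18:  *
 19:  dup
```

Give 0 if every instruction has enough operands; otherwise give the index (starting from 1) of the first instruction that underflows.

10

5      -> [5]
dup    -> [5, 5]
negate -> [5, -5]
dup    -> [5, -5, -5]
-      -> [5, 0]
over   -> [5, 0, 5]
rot    -> [0, 5, 5]
rot    -> [5, 5, 0]
*      -> [5, 0]
rot  — needs 3 operands, stack has 2 → underflow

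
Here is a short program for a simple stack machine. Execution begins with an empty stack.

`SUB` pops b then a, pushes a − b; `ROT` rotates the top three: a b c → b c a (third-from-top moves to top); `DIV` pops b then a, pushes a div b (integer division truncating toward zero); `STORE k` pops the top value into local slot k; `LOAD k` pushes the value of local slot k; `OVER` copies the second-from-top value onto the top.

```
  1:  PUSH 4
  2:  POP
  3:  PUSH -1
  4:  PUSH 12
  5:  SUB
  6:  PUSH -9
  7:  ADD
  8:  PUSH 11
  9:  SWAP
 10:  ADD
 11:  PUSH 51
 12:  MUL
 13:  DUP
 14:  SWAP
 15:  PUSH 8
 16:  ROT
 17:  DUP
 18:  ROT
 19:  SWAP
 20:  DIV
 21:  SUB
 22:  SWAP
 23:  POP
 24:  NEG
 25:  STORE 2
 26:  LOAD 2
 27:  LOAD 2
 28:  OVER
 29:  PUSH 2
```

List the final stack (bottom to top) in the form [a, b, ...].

[561, 561, 561, 2]

PUSH 4   4
POP      (empty)
PUSH -1  -1
PUSH 12  -1 12
SUB      -13
PUSH -9  -13 -9
ADD      -22
PUSH 11  -22 11
SWAP     11 -22
ADD      -11
PUSH 51  -11 51
MUL      -561
DUP      -561 -561
SWAP     -561 -561
PUSH 8   -561 -561 8
ROT      -561 8 -561
DUP      -561 8 -561 -561
ROT      -561 -561 -561 8
SWAP     -561 -561 8 -561
DIV      -561 -561 0
SUB      -561 -561
SWAP     -561 -561
POP      -561
NEG      561
STORE 2  (empty)
LOAD 2   561
LOAD 2   561 561
OVER     561 561 561
PUSH 2   561 561 561 2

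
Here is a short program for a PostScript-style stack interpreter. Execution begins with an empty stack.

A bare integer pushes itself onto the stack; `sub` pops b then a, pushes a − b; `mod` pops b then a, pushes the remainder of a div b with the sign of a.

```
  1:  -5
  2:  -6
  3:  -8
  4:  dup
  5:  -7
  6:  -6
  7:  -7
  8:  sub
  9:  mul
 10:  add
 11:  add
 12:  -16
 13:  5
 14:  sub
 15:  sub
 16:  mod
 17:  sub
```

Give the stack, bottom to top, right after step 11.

[-5, -6, -23]

-5  : [-5]
-6  : [-5, -6]
-8  : [-5, -6, -8]
dup : [-5, -6, -8, -8]
-7  : [-5, -6, -8, -8, -7]
-6  : [-5, -6, -8, -8, -7, -6]
-7  : [-5, -6, -8, -8, -7, -6, -7]
sub : [-5, -6, -8, -8, -7, 1]
mul : [-5, -6, -8, -8, -7]
add : [-5, -6, -8, -15]
add : [-5, -6, -23]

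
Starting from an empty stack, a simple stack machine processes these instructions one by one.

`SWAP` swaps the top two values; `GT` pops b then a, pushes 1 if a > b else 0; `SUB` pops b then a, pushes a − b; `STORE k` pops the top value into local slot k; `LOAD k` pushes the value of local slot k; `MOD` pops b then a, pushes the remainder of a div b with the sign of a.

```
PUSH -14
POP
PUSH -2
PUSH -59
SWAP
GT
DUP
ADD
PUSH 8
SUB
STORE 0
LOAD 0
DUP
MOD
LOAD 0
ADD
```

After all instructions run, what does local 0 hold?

-8

PUSH -14 : [-14]
POP      : []
PUSH -2  : [-2]
PUSH -59 : [-2, -59]
SWAP     : [-59, -2]
GT       : [0]
DUP      : [0, 0]
ADD      : [0]
PUSH 8   : [0, 8]
SUB      : [-8]
STORE 0  : []
LOAD 0   : [-8]
DUP      : [-8, -8]
MOD      : [0]
LOAD 0   : [0, -8]
ADD      : [-8]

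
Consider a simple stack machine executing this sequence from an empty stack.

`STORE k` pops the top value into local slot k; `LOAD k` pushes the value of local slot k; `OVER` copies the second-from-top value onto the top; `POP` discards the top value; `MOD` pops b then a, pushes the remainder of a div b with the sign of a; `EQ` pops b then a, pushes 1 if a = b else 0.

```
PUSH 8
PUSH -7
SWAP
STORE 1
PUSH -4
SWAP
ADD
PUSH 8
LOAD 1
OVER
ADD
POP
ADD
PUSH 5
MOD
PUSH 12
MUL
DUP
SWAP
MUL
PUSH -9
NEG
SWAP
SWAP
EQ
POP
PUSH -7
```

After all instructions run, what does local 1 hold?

PUSH 8  : [8]
PUSH -7 : [8, -7]
SWAP    : [-7, 8]
STORE 1 : [-7]
PUSH -4 : [-7, -4]
SWAP    : [-4, -7]
ADD     : [-11]
PUSH 8  : [-11, 8]
LOAD 1  : [-11, 8, 8]
OVER    : [-11, 8, 8, 8]
ADD     : [-11, 8, 16]
POP     : [-11, 8]
ADD     : [-3]
PUSH 5  : [-3, 5]
MOD     : [-3]
PUSH 12 : [-3, 12]
MUL     : [-36]
DUP     : [-36, -36]
SWAP    : [-36, -36]
MUL     : [1296]
PUSH -9 : [1296, -9]
NEG     : [1296, 9]
SWAP    : [9, 1296]
SWAP    : [1296, 9]
EQ      : [0]
POP     : []
PUSH -7 : [-7]

8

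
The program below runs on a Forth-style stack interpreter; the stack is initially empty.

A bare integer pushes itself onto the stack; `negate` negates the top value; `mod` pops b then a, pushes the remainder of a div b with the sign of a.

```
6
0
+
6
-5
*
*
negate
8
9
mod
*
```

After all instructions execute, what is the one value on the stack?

6      -> 6
0      -> 6 0
+      -> 6
6      -> 6 6
-5     -> 6 6 -5
*      -> 6 -30
*      -> -180
negate -> 180
8      -> 180 8
9      -> 180 8 9
mod    -> 180 8
*      -> 1440

1440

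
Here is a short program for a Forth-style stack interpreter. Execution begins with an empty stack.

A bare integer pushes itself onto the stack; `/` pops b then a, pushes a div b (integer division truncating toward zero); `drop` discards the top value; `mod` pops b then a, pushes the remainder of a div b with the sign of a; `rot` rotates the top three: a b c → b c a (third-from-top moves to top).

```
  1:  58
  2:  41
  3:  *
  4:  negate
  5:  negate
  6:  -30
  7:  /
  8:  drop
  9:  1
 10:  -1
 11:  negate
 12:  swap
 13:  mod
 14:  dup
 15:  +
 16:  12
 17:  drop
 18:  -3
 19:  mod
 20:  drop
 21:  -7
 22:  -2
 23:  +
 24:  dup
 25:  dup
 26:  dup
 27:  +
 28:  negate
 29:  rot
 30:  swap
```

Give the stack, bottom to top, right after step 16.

58     → [58]
41     → [58, 41]
*      → [2378]
negate → [-2378]
negate → [2378]
-30    → [2378, -30]
/      → [-79]
drop   → []
1      → [1]
-1     → [1, -1]
negate → [1, 1]
swap   → [1, 1]
mod    → [0]
dup    → [0, 0]
+      → [0]
12     → [0, 12]

[0, 12]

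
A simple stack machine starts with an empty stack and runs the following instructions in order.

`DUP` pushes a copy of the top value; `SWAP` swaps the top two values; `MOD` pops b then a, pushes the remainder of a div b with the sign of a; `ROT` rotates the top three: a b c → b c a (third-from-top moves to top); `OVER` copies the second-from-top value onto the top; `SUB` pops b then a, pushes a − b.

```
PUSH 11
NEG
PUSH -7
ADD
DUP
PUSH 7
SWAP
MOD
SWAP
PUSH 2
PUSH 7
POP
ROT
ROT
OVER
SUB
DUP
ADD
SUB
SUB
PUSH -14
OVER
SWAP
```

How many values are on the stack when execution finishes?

PUSH 11   11
NEG       -11
PUSH -7   -11 -7
ADD       -18
DUP       -18 -18
PUSH 7    -18 -18 7
SWAP      -18 7 -18
MOD       -18 7
SWAP      7 -18
PUSH 2    7 -18 2
PUSH 7    7 -18 2 7
POP       7 -18 2
ROT       -18 2 7
ROT       2 7 -18
OVER      2 7 -18 7
SUB       2 7 -25
DUP       2 7 -25 -25
ADD       2 7 -50
SUB       2 57
SUB       -55
PUSH -14  -55 -14
OVER      -55 -14 -55
SWAP      -55 -55 -14

3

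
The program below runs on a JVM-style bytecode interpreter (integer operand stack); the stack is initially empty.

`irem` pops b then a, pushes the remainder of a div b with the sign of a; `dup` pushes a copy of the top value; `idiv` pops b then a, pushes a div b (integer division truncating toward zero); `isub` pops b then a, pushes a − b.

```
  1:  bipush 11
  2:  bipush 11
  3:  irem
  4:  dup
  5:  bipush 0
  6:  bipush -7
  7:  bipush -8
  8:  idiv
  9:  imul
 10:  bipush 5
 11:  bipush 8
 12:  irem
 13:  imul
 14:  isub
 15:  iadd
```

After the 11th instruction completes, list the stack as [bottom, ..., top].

bipush 11 : 11
bipush 11 : 11 11
irem      : 0
dup       : 0 0
bipush 0  : 0 0 0
bipush -7 : 0 0 0 -7
bipush -8 : 0 0 0 -7 -8
idiv      : 0 0 0 0
imul      : 0 0 0
bipush 5  : 0 0 0 5
bipush 8  : 0 0 0 5 8

[0, 0, 0, 5, 8]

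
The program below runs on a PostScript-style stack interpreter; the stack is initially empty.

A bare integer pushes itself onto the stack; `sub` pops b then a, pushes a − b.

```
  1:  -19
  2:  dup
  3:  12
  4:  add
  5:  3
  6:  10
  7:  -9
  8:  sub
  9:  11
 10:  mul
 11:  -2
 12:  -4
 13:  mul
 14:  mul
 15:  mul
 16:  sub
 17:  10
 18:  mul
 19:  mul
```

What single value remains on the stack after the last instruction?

954370

-19 : -19
dup : -19 -19
12  : -19 -19 12
add : -19 -7
3   : -19 -7 3
10  : -19 -7 3 10
-9  : -19 -7 3 10 -9
sub : -19 -7 3 19
11  : -19 -7 3 19 11
mul : -19 -7 3 209
-2  : -19 -7 3 209 -2
-4  : -19 -7 3 209 -2 -4
mul : -19 -7 3 209 8
mul : -19 -7 3 1672
mul : -19 -7 5016
sub : -19 -5023
10  : -19 -5023 10
mul : -19 -50230
mul : 954370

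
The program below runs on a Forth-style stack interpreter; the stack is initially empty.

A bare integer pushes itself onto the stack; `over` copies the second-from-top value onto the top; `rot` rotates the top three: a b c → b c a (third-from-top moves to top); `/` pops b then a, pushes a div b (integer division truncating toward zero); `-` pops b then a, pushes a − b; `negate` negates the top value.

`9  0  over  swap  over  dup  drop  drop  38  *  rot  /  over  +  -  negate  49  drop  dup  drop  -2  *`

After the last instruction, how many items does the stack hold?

1

9       9
0       9 0
over    9 0 9
swap    9 9 0
over    9 9 0 9
dup     9 9 0 9 9
drop    9 9 0 9
drop    9 9 0
38      9 9 0 38
*       9 9 0
rot     9 0 9
/       9 0
over    9 0 9
+       9 9
-       0
negate  0
49      0 49
drop    0
dup     0 0
drop    0
-2      0 -2
*       0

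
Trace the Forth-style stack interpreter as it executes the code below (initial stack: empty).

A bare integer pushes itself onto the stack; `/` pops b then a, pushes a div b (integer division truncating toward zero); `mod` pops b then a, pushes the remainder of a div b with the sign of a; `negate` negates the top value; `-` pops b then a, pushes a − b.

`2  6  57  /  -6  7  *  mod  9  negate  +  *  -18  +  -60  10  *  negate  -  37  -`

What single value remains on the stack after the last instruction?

2       [2]
6       [2, 6]
57      [2, 6, 57]
/       [2, 0]
-6      [2, 0, -6]
7       [2, 0, -6, 7]
*       [2, 0, -42]
mod     [2, 0]
9       [2, 0, 9]
negate  [2, 0, -9]
+       [2, -9]
*       [-18]
-18     [-18, -18]
+       [-36]
-60     [-36, -60]
10      [-36, -60, 10]
*       [-36, -600]
negate  [-36, 600]
-       [-636]
37      [-636, 37]
-       [-673]

-673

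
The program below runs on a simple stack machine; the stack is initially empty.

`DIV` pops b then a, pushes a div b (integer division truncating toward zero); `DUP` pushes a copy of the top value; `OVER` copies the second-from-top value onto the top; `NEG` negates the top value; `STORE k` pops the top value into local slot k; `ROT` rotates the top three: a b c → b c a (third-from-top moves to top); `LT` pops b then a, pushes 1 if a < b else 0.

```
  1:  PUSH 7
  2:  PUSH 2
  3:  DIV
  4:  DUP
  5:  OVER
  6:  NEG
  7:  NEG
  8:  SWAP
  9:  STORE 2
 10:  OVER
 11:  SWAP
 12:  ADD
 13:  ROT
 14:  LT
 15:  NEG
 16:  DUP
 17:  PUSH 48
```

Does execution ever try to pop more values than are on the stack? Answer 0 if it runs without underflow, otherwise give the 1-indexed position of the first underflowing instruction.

13

PUSH 7  -> 7
PUSH 2  -> 7 2
DIV     -> 3
DUP     -> 3 3
OVER    -> 3 3 3
NEG     -> 3 3 -3
NEG     -> 3 3 3
SWAP    -> 3 3 3
STORE 2 -> 3 3
OVER    -> 3 3 3
SWAP    -> 3 3 3
ADD     -> 3 6
ROT  — needs 3 operands, stack has 2 → underflow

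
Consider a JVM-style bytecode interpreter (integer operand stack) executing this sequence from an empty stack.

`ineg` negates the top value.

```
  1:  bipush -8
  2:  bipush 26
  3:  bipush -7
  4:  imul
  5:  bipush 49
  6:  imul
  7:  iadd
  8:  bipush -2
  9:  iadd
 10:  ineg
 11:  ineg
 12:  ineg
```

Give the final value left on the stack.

8928

bipush -8 : -8
bipush 26 : -8 26
bipush -7 : -8 26 -7
imul      : -8 -182
bipush 49 : -8 -182 49
imul      : -8 -8918
iadd      : -8926
bipush -2 : -8926 -2
iadd      : -8928
ineg      : 8928
ineg      : -8928
ineg      : 8928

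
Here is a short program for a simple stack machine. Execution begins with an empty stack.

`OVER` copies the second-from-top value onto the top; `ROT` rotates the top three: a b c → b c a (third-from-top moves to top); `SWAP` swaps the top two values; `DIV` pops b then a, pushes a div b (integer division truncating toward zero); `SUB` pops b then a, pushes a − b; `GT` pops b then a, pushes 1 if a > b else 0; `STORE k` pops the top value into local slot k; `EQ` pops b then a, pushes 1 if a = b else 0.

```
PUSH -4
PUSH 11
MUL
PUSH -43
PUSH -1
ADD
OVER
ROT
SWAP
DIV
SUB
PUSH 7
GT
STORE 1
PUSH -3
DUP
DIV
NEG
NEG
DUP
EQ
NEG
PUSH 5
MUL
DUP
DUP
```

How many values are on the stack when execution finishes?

3

PUSH -4   [-4]
PUSH 11   [-4, 11]
MUL       [-44]
PUSH -43  [-44, -43]
PUSH -1   [-44, -43, -1]
ADD       [-44, -44]
OVER      [-44, -44, -44]
ROT       [-44, -44, -44]
SWAP      [-44, -44, -44]
DIV       [-44, 1]
SUB       [-45]
PUSH 7    [-45, 7]
GT        [0]
STORE 1   []
PUSH -3   [-3]
DUP       [-3, -3]
DIV       [1]
NEG       [-1]
NEG       [1]
DUP       [1, 1]
EQ        [1]
NEG       [-1]
PUSH 5    [-1, 5]
MUL       [-5]
DUP       [-5, -5]
DUP       [-5, -5, -5]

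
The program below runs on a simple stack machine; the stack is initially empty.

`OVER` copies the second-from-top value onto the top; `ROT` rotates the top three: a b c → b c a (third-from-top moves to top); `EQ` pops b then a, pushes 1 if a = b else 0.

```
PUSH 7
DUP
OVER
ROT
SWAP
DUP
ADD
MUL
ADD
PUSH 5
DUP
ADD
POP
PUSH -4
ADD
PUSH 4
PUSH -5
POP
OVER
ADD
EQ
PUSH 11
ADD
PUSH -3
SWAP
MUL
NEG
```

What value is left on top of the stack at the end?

PUSH 7  -> 7
DUP     -> 7 7
OVER    -> 7 7 7
ROT     -> 7 7 7
SWAP    -> 7 7 7
DUP     -> 7 7 7 7
ADD     -> 7 7 14
MUL     -> 7 98
ADD     -> 105
PUSH 5  -> 105 5
DUP     -> 105 5 5
ADD     -> 105 10
POP     -> 105
PUSH -4 -> 105 -4
ADD     -> 101
PUSH 4  -> 101 4
PUSH -5 -> 101 4 -5
POP     -> 101 4
OVER    -> 101 4 101
ADD     -> 101 105
EQ      -> 0
PUSH 11 -> 0 11
ADD     -> 11
PUSH -3 -> 11 -3
SWAP    -> -3 11
MUL     -> -33
NEG     -> 33

33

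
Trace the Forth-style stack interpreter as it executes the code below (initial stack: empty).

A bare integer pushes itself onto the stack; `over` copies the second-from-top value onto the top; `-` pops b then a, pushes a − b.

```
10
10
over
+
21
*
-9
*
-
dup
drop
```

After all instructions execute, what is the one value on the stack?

10   → 10
10   → 10 10
over → 10 10 10
+    → 10 20
21   → 10 20 21
*    → 10 420
-9   → 10 420 -9
*    → 10 -3780
-    → 3790
dup  → 3790 3790
drop → 3790

3790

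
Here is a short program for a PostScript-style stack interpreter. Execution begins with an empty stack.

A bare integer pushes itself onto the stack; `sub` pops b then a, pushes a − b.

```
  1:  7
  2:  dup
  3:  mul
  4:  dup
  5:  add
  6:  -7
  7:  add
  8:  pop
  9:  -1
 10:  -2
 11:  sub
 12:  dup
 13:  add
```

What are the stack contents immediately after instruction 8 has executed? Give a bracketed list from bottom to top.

[]

7    7
dup  7 7
mul  49
dup  49 49
add  98
-7   98 -7
add  91
pop  (empty)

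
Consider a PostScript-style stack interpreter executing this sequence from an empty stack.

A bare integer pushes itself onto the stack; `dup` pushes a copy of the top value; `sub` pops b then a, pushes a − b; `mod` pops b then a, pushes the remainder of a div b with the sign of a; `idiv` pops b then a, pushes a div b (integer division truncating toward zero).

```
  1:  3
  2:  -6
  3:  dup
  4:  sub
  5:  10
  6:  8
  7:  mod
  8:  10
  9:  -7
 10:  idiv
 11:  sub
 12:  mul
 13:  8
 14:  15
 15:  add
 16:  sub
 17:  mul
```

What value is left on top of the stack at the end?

-69

3    → 3
-6   → 3 -6
dup  → 3 -6 -6
sub  → 3 0
10   → 3 0 10
8    → 3 0 10 8
mod  → 3 0 2
10   → 3 0 2 10
-7   → 3 0 2 10 -7
idiv → 3 0 2 -1
sub  → 3 0 3
mul  → 3 0
8    → 3 0 8
15   → 3 0 8 15
add  → 3 0 23
sub  → 3 -23
mul  → -69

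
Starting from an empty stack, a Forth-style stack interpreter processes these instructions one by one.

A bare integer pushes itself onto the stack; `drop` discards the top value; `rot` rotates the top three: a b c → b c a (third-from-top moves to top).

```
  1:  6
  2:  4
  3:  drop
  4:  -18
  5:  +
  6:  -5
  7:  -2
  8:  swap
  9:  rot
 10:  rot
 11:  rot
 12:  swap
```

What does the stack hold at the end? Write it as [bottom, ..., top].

6    -> [6]
4    -> [6, 4]
drop -> [6]
-18  -> [6, -18]
+    -> [-12]
-5   -> [-12, -5]
-2   -> [-12, -5, -2]
swap -> [-12, -2, -5]
rot  -> [-2, -5, -12]
rot  -> [-5, -12, -2]
rot  -> [-12, -2, -5]
swap -> [-12, -5, -2]

[-12, -5, -2]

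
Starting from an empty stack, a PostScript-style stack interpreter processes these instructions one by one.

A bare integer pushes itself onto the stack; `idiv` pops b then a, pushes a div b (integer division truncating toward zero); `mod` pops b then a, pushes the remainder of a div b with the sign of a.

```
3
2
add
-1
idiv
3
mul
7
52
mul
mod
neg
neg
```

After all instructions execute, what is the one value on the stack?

-15

3     3
2     3 2
add   5
-1    5 -1
idiv  -5
3     -5 3
mul   -15
7     -15 7
52    -15 7 52
mul   -15 364
mod   -15
neg   15
neg   -15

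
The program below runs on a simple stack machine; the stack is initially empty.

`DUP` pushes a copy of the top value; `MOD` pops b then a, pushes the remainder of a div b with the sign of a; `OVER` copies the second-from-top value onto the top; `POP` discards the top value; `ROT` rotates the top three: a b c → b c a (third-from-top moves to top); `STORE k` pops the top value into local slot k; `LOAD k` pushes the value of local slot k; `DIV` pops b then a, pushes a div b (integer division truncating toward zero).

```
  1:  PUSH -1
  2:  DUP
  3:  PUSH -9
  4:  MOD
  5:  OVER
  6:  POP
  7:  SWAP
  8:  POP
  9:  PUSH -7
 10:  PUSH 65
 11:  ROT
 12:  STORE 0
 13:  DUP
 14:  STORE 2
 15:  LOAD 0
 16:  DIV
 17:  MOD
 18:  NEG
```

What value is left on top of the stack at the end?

7

PUSH -1 -> -1
DUP     -> -1 -1
PUSH -9 -> -1 -1 -9
MOD     -> -1 -1
OVER    -> -1 -1 -1
POP     -> -1 -1
SWAP    -> -1 -1
POP     -> -1
PUSH -7 -> -1 -7
PUSH 65 -> -1 -7 65
ROT     -> -7 65 -1
STORE 0 -> -7 65
DUP     -> -7 65 65
STORE 2 -> -7 65
LOAD 0  -> -7 65 -1
DIV     -> -7 -65
MOD     -> -7
NEG     -> 7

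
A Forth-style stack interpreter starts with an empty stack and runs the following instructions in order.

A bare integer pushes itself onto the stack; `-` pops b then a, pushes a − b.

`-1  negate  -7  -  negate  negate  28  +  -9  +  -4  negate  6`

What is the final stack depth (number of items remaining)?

-1     → [-1]
negate → [1]
-7     → [1, -7]
-      → [8]
negate → [-8]
negate → [8]
28     → [8, 28]
+      → [36]
-9     → [36, -9]
+      → [27]
-4     → [27, -4]
negate → [27, 4]
6      → [27, 4, 6]

3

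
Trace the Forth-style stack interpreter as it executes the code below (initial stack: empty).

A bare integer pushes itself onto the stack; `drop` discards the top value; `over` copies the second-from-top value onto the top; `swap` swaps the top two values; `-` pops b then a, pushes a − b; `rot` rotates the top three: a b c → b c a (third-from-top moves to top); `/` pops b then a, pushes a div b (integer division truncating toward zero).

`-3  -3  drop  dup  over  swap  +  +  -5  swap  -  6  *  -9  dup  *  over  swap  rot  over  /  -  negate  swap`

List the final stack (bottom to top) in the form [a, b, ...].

[-81, 24]

-3      -3
-3      -3 -3
drop    -3
dup     -3 -3
over    -3 -3 -3
swap    -3 -3 -3
+       -3 -6
+       -9
-5      -9 -5
swap    -5 -9
-       4
6       4 6
*       24
-9      24 -9
dup     24 -9 -9
*       24 81
over    24 81 24
swap    24 24 81
rot     24 81 24
over    24 81 24 81
/       24 81 0
-       24 81
negate  24 -81
swap    -81 24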